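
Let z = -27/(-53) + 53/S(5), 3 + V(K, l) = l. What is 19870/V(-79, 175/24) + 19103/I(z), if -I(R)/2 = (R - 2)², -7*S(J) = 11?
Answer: 401401181114839/86841982944 ≈ 4622.2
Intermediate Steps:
S(J) = -11/7 (S(J) = -⅐*11 = -11/7)
V(K, l) = -3 + l
z = -19366/583 (z = -27/(-53) + 53/(-11/7) = -27*(-1/53) + 53*(-7/11) = 27/53 - 371/11 = -19366/583 ≈ -33.218)
I(R) = -2*(-2 + R)² (I(R) = -2*(R - 2)² = -2*(-2 + R)²)
19870/V(-79, 175/24) + 19103/I(z) = 19870/(-3 + 175/24) + 19103/((-2*(-2 - 19366/583)²)) = 19870/(-3 + 175*(1/24)) + 19103/((-2*(-20532/583)²)) = 19870/(-3 + 175/24) + 19103/((-2*421563024/339889)) = 19870/(103/24) + 19103/(-843126048/339889) = 19870*(24/103) + 19103*(-339889/843126048) = 476880/103 - 6492899567/843126048 = 401401181114839/86841982944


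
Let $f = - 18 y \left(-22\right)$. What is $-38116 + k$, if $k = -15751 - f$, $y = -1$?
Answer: $-53471$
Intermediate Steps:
$f = -396$ ($f = \left(-18\right) \left(-1\right) \left(-22\right) = 18 \left(-22\right) = -396$)
$k = -15355$ ($k = -15751 - -396 = -15751 + 396 = -15355$)
$-38116 + k = -38116 - 15355 = -53471$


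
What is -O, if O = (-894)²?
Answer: -799236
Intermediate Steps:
O = 799236
-O = -1*799236 = -799236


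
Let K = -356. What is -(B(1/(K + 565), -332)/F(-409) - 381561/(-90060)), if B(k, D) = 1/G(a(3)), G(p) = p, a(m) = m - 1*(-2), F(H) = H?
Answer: -52013479/12278180 ≈ -4.2363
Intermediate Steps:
a(m) = 2 + m (a(m) = m + 2 = 2 + m)
B(k, D) = ⅕ (B(k, D) = 1/(2 + 3) = 1/5 = ⅕)
-(B(1/(K + 565), -332)/F(-409) - 381561/(-90060)) = -((⅕)/(-409) - 381561/(-90060)) = -((⅕)*(-1/409) - 381561*(-1/90060)) = -(-1/2045 + 127187/30020) = -1*52013479/12278180 = -52013479/12278180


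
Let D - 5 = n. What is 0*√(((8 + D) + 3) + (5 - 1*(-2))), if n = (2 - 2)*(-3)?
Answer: 0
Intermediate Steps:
n = 0 (n = 0*(-3) = 0)
D = 5 (D = 5 + 0 = 5)
0*√(((8 + D) + 3) + (5 - 1*(-2))) = 0*√(((8 + 5) + 3) + (5 - 1*(-2))) = 0*√((13 + 3) + (5 + 2)) = 0*√(16 + 7) = 0*√23 = 0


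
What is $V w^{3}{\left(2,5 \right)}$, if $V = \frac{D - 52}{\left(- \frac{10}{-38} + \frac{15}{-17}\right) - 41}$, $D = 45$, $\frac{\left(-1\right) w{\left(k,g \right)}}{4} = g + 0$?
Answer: $- \frac{18088000}{13443} \approx -1345.5$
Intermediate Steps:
$w{\left(k,g \right)} = - 4 g$ ($w{\left(k,g \right)} = - 4 \left(g + 0\right) = - 4 g$)
$V = \frac{2261}{13443}$ ($V = \frac{45 - 52}{\left(- \frac{10}{-38} + \frac{15}{-17}\right) - 41} = - \frac{7}{\left(\left(-10\right) \left(- \frac{1}{38}\right) + 15 \left(- \frac{1}{17}\right)\right) - 41} = - \frac{7}{\left(\frac{5}{19} - \frac{15}{17}\right) - 41} = - \frac{7}{- \frac{200}{323} - 41} = - \frac{7}{- \frac{13443}{323}} = \left(-7\right) \left(- \frac{323}{13443}\right) = \frac{2261}{13443} \approx 0.16819$)
$V w^{3}{\left(2,5 \right)} = \frac{2261 \left(\left(-4\right) 5\right)^{3}}{13443} = \frac{2261 \left(-20\right)^{3}}{13443} = \frac{2261}{13443} \left(-8000\right) = - \frac{18088000}{13443}$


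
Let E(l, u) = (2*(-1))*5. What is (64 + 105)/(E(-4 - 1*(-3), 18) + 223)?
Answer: 169/213 ≈ 0.79343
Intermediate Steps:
E(l, u) = -10 (E(l, u) = -2*5 = -10)
(64 + 105)/(E(-4 - 1*(-3), 18) + 223) = (64 + 105)/(-10 + 223) = 169/213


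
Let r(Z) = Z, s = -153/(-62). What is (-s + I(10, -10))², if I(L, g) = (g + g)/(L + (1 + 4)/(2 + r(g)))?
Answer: 18309841/864900 ≈ 21.170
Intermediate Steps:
s = 153/62 (s = -153*(-1/62) = 153/62 ≈ 2.4677)
I(L, g) = 2*g/(L + 5/(2 + g)) (I(L, g) = (g + g)/(L + (1 + 4)/(2 + g)) = (2*g)/(L + 5/(2 + g)) = 2*g/(L + 5/(2 + g)))
(-s + I(10, -10))² = (-1*153/62 + 2*(-10)*(2 - 10)/(5 + 2*10 + 10*(-10)))² = (-153/62 + 2*(-10)*(-8)/(5 + 20 - 100))² = (-153/62 + 2*(-10)*(-8)/(-75))² = (-153/62 + 2*(-10)*(-1/75)*(-8))² = (-153/62 - 32/15)² = (-4279/930)² = 18309841/864900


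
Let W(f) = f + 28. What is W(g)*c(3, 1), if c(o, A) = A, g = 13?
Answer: 41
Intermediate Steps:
W(f) = 28 + f
W(g)*c(3, 1) = (28 + 13)*1 = 41*1 = 41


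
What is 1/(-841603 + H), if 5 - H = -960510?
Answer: 1/118912 ≈ 8.4096e-6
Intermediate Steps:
H = 960515 (H = 5 - 1*(-960510) = 5 + 960510 = 960515)
1/(-841603 + H) = 1/(-841603 + 960515) = 1/118912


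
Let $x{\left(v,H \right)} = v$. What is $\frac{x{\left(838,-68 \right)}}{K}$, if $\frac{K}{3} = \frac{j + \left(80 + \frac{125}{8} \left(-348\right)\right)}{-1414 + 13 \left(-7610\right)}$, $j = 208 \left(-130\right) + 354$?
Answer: $\frac{56058848}{64087} \approx 874.73$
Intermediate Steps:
$j = -26686$ ($j = -27040 + 354 = -26686$)
$K = \frac{64087}{66896}$ ($K = 3 \frac{-26686 + \left(80 + \frac{125}{8} \left(-348\right)\right)}{-1414 + 13 \left(-7610\right)} = 3 \frac{-26686 + \left(80 + 125 \cdot \frac{1}{8} \left(-348\right)\right)}{-1414 - 98930} = 3 \frac{-26686 + \left(80 + \frac{125}{8} \left(-348\right)\right)}{-100344} = 3 \left(-26686 + \left(80 - \frac{10875}{2}\right)\right) \left(- \frac{1}{100344}\right) = 3 \left(-26686 - \frac{10715}{2}\right) \left(- \frac{1}{100344}\right) = 3 \left(\left(- \frac{64087}{2}\right) \left(- \frac{1}{100344}\right)\right) = 3 \cdot \frac{64087}{200688} = \frac{64087}{66896} \approx 0.95801$)
$\frac{x{\left(838,-68 \right)}}{K} = \frac{838}{\frac{64087}{66896}} = 838 \cdot \frac{66896}{64087} = \frac{56058848}{64087}$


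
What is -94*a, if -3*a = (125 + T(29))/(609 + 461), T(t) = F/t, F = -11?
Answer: 169858/46545 ≈ 3.6493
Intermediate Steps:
T(t) = -11/t
a = -1807/46545 (a = -(125 - 11/29)/(3*(609 + 461)) = -(125 - 11*1/29)/(3*1070) = -(125 - 11/29)/(3*1070) = -3614/(87*1070) = -⅓*1807/15515 = -1807/46545 ≈ -0.038823)
-94*a = -94*(-1807/46545) = 169858/46545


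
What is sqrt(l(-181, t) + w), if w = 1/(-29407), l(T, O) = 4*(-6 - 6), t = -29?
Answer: I*sqrt(41509068559)/29407 ≈ 6.9282*I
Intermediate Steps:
l(T, O) = -48 (l(T, O) = 4*(-12) = -48)
w = -1/29407 ≈ -3.4005e-5
sqrt(l(-181, t) + w) = sqrt(-48 - 1/29407) = sqrt(-1411537/29407) = I*sqrt(41509068559)/29407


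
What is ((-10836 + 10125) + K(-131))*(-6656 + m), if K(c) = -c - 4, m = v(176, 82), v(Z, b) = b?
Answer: 3839216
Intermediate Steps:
m = 82
K(c) = -4 - c
((-10836 + 10125) + K(-131))*(-6656 + m) = ((-10836 + 10125) + (-4 - 1*(-131)))*(-6656 + 82) = (-711 + (-4 + 131))*(-6574) = (-711 + 127)*(-6574) = -584*(-6574) = 3839216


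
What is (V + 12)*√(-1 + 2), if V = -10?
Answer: 2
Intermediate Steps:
(V + 12)*√(-1 + 2) = (-10 + 12)*√(-1 + 2) = 2*√1 = 2*1 = 2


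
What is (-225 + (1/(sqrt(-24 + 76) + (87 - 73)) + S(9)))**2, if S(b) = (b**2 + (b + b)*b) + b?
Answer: 1903207/2592 - 1951*sqrt(13)/2592 ≈ 731.55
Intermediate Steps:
S(b) = b + 3*b**2 (S(b) = (b**2 + (2*b)*b) + b = (b**2 + 2*b**2) + b = 3*b**2 + b = b + 3*b**2)
(-225 + (1/(sqrt(-24 + 76) + (87 - 73)) + S(9)))**2 = (-225 + (1/(sqrt(-24 + 76) + (87 - 73)) + 9*(1 + 3*9)))**2 = (-225 + (1/(sqrt(52) + 14) + 9*(1 + 27)))**2 = (-225 + (1/(2*sqrt(13) + 14) + 9*28))**2 = (-225 + (1/(14 + 2*sqrt(13)) + 252))**2 = (-225 + (252 + 1/(14 + 2*sqrt(13))))**2 = (27 + 1/(14 + 2*sqrt(13)))**2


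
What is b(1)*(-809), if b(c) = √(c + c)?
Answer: -809*√2 ≈ -1144.1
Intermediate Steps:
b(c) = √2*√c (b(c) = √(2*c) = √2*√c)
b(1)*(-809) = (√2*√1)*(-809) = (√2*1)*(-809) = √2*(-809) = -809*√2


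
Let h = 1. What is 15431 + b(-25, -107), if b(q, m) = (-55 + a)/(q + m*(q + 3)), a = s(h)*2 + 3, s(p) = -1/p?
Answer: 35938745/2329 ≈ 15431.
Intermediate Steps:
a = 1 (a = -1/1*2 + 3 = -1*1*2 + 3 = -1*2 + 3 = -2 + 3 = 1)
b(q, m) = -54/(q + m*(3 + q)) (b(q, m) = (-55 + 1)/(q + m*(q + 3)) = -54/(q + m*(3 + q)))
15431 + b(-25, -107) = 15431 - 54/(-25 + 3*(-107) - 107*(-25)) = 15431 - 54/(-25 - 321 + 2675) = 15431 - 54/2329 = 35938745/2329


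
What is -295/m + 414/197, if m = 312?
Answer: 71053/61464 ≈ 1.1560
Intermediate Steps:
-295/m + 414/197 = -295/312 + 414/197 = 71053/61464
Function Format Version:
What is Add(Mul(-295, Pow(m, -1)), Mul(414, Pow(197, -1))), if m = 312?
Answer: Rational(71053, 61464) ≈ 1.1560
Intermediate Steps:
Add(Mul(-295, Pow(m, -1)), Mul(414, Pow(197, -1))) = Add(Mul(-295, Pow(312, -1)), Mul(414, Pow(197, -1))) = Add(Mul(-295, Rational(1, 312)), Mul(414, Rational(1, 197))) = Add(Rational(-295, 312), Rational(414, 197)) = Rational(71053, 61464)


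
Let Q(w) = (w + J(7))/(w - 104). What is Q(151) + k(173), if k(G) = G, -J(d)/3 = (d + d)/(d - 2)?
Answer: 41368/235 ≈ 176.03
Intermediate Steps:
J(d) = -6*d/(-2 + d) (J(d) = -3*(d + d)/(d - 2) = -3*2*d/(-2 + d) = -6*d/(-2 + d))
Q(w) = (-42/5 + w)/(-104 + w) (Q(w) = (w - 6*7/(-2 + 7))/(w - 104) = (w - 6*7/5)/(-104 + w) = (w - 6*7*1/5)/(-104 + w) = (w - 42/5)/(-104 + w) = (-42/5 + w)/(-104 + w))
Q(151) + k(173) = (-42/5 + 151)/(-104 + 151) + 173 = (713/5)/47 + 173 = (1/47)*(713/5) + 173 = 713/235 + 173 = 41368/235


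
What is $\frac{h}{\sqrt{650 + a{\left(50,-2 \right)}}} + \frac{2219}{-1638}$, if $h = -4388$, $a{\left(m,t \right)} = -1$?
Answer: $- \frac{317}{234} - \frac{4388 \sqrt{649}}{649} \approx -173.6$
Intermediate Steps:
$\frac{h}{\sqrt{650 + a{\left(50,-2 \right)}}} + \frac{2219}{-1638} = - \frac{4388}{\sqrt{650 - 1}} + \frac{2219}{-1638} = - \frac{4388}{\sqrt{649}} + 2219 \left(- \frac{1}{1638}\right) = - 4388 \frac{\sqrt{649}}{649} - \frac{317}{234} = - \frac{4388 \sqrt{649}}{649} - \frac{317}{234} = - \frac{317}{234} - \frac{4388 \sqrt{649}}{649}$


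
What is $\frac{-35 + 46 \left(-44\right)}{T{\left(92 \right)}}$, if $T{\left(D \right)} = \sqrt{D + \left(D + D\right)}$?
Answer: $- \frac{2059 \sqrt{69}}{138} \approx -123.94$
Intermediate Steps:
$T{\left(D \right)} = \sqrt{3} \sqrt{D}$ ($T{\left(D \right)} = \sqrt{D + 2 D} = \sqrt{3 D} = \sqrt{3} \sqrt{D}$)
$\frac{-35 + 46 \left(-44\right)}{T{\left(92 \right)}} = \frac{-35 + 46 \left(-44\right)}{\sqrt{3} \sqrt{92}} = \frac{-35 - 2024}{\sqrt{3} \cdot 2 \sqrt{23}} = - \frac{2059}{2 \sqrt{69}} = - 2059 \frac{\sqrt{69}}{138} = - \frac{2059 \sqrt{69}}{138}$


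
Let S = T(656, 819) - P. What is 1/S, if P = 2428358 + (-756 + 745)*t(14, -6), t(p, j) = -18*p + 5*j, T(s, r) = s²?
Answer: -1/2001124 ≈ -4.9972e-7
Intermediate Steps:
P = 2431460 (P = 2428358 + (-756 + 745)*(-18*14 + 5*(-6)) = 2428358 - 11*(-252 - 30) = 2428358 - 11*(-282) = 2428358 + 3102 = 2431460)
S = -2001124 (S = 656² - 1*2431460 = 430336 - 2431460 = -2001124)
1/S = 1/(-2001124) = -1/2001124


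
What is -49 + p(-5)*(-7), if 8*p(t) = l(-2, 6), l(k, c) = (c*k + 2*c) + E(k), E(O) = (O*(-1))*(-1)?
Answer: -189/4 ≈ -47.250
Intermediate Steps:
E(O) = O (E(O) = -O*(-1) = O)
l(k, c) = k + 2*c + c*k (l(k, c) = (c*k + 2*c) + k = (2*c + c*k) + k = k + 2*c + c*k)
p(t) = -¼ (p(t) = (-2 + 2*6 + 6*(-2))/8 = (-2 + 12 - 12)/8 = (⅛)*(-2) = -¼)
-49 + p(-5)*(-7) = -49 - ¼*(-7) = -49 + 7/4 = -189/4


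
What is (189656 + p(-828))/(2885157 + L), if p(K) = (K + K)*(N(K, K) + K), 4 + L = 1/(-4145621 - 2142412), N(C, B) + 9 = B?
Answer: 1158136205973/1133871079628 ≈ 1.0214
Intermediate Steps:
N(C, B) = -9 + B
L = -25152133/6288033 (L = -4 + 1/(-4145621 - 2142412) = -4 + 1/(-6288033) = -4 - 1/6288033 = -25152133/6288033 ≈ -4.0000)
p(K) = 2*K*(-9 + 2*K) (p(K) = (K + K)*((-9 + K) + K) = (2*K)*(-9 + 2*K) = 2*K*(-9 + 2*K))
(189656 + p(-828))/(2885157 + L) = (189656 + 2*(-828)*(-9 + 2*(-828)))/(2885157 - 25152133/6288033) = (189656 + 2*(-828)*(-9 - 1656))/(18141937274048/6288033) = (189656 + 2*(-828)*(-1665))*(6288033/18141937274048) = (189656 + 2757240)*(6288033/18141937274048) = 2946896*(6288033/18141937274048) = 1158136205973/1133871079628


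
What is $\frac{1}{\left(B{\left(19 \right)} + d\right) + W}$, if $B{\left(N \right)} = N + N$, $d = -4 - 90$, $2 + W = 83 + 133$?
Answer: $\frac{1}{158} \approx 0.0063291$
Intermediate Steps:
$W = 214$ ($W = -2 + \left(83 + 133\right) = -2 + 216 = 214$)
$d = -94$ ($d = -4 - 90 = -94$)
$B{\left(N \right)} = 2 N$
$\frac{1}{\left(B{\left(19 \right)} + d\right) + W} = \frac{1}{\left(2 \cdot 19 - 94\right) + 214} = \frac{1}{\left(38 - 94\right) + 214} = \frac{1}{-56 + 214} = \frac{1}{158}$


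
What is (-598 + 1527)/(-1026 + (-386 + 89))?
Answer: -929/1323 ≈ -0.70219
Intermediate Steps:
(-598 + 1527)/(-1026 + (-386 + 89)) = 929/(-1026 - 297) = 929/(-1323) = -1/1323*929 = -929/1323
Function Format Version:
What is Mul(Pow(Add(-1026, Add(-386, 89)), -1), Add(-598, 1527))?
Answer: Rational(-929, 1323) ≈ -0.70219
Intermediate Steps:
Mul(Pow(Add(-1026, Add(-386, 89)), -1), Add(-598, 1527)) = Mul(Pow(Add(-1026, -297), -1), 929) = Mul(Pow(-1323, -1), 929) = Mul(Rational(-1, 1323), 929) = Rational(-929, 1323)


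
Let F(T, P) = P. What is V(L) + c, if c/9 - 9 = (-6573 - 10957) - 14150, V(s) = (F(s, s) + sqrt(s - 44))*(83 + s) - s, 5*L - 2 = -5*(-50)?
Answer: -6959151/25 + 2668*sqrt(10)/25 ≈ -2.7803e+5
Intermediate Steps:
L = 252/5 (L = 2/5 + (-5*(-50))/5 = 2/5 + (1/5)*250 = 2/5 + 50 = 252/5 ≈ 50.400)
V(s) = -s + (83 + s)*(s + sqrt(-44 + s)) (V(s) = (s + sqrt(s - 44))*(83 + s) - s = (s + sqrt(-44 + s))*(83 + s) - s = (83 + s)*(s + sqrt(-44 + s)) - s = -s + (83 + s)*(s + sqrt(-44 + s)))
c = -285039 (c = 81 + 9*((-6573 - 10957) - 14150) = 81 + 9*(-17530 - 14150) = 81 + 9*(-31680) = 81 - 285120 = -285039)
V(L) + c = ((252/5)**2 + 82*(252/5) + 83*sqrt(-44 + 252/5) + 252*sqrt(-44 + 252/5)/5) - 285039 = (63504/25 + 20664/5 + 83*sqrt(32/5) + 252*sqrt(32/5)/5) - 285039 = (63504/25 + 20664/5 + 83*(4*sqrt(10)/5) + 252*(4*sqrt(10)/5)/5) - 285039 = (63504/25 + 20664/5 + 332*sqrt(10)/5 + 1008*sqrt(10)/25) - 285039 = (166824/25 + 2668*sqrt(10)/25) - 285039 = -6959151/25 + 2668*sqrt(10)/25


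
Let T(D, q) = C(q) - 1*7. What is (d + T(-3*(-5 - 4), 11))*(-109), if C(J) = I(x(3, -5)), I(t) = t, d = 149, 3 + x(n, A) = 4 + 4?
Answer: -16023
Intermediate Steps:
x(n, A) = 5 (x(n, A) = -3 + (4 + 4) = -3 + 8 = 5)
C(J) = 5
T(D, q) = -2 (T(D, q) = 5 - 1*7 = 5 - 7 = -2)
(d + T(-3*(-5 - 4), 11))*(-109) = (149 - 2)*(-109) = 147*(-109) = -16023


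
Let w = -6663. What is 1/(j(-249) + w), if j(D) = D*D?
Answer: 1/55338 ≈ 1.8071e-5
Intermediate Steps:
j(D) = D**2
1/(j(-249) + w) = 1/((-249)**2 - 6663) = 1/(62001 - 6663) = 1/55338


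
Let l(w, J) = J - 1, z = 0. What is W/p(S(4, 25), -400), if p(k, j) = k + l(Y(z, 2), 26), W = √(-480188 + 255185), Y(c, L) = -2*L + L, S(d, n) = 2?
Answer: I*√225003/27 ≈ 17.568*I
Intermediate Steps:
Y(c, L) = -L
l(w, J) = -1 + J
W = I*√225003 (W = √(-225003) = I*√225003 ≈ 474.34*I)
p(k, j) = 25 + k (p(k, j) = k + (-1 + 26) = k + 25 = 25 + k)
W/p(S(4, 25), -400) = (I*√225003)/(25 + 2) = (I*√225003)/27 = (I*√225003)*(1/27) = I*√225003/27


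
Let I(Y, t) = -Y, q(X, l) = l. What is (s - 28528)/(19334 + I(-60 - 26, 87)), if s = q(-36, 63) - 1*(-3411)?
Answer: -12527/9710 ≈ -1.2901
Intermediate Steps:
s = 3474 (s = 63 - 1*(-3411) = 63 + 3411 = 3474)
(s - 28528)/(19334 + I(-60 - 26, 87)) = (3474 - 28528)/(19334 - (-60 - 26)) = -25054/(19334 - 1*(-86)) = -25054/(19334 + 86) = -25054/19420 = -25054*1/19420 = -12527/9710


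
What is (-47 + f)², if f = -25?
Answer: 5184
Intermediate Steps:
(-47 + f)² = (-47 - 25)² = (-72)² = 5184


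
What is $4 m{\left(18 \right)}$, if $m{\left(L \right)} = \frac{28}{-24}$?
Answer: $- \frac{14}{3} \approx -4.6667$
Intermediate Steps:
$m{\left(L \right)} = - \frac{7}{6}$ ($m{\left(L \right)} = 28 \left(- \frac{1}{24}\right) = - \frac{7}{6}$)
$4 m{\left(18 \right)} = 4 \left(- \frac{7}{6}\right) = - \frac{14}{3}$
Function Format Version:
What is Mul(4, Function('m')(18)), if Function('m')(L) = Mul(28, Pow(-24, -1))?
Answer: Rational(-14, 3) ≈ -4.6667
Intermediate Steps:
Function('m')(L) = Rational(-7, 6) (Function('m')(L) = Mul(28, Rational(-1, 24)) = Rational(-7, 6))
Mul(4, Function('m')(18)) = Mul(4, Rational(-7, 6)) = Rational(-14, 3)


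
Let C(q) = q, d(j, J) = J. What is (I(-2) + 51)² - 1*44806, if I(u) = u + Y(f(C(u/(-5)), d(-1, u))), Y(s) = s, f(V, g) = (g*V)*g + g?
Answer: -1061101/25 ≈ -42444.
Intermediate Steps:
f(V, g) = g + V*g² (f(V, g) = (V*g)*g + g = V*g² + g = g + V*g²)
I(u) = u + u*(1 - u²/5) (I(u) = u + u*(1 + (u/(-5))*u) = u + u*(1 + (u*(-⅕))*u) = u + u*(1 + (-u/5)*u) = u + u*(1 - u²/5))
(I(-2) + 51)² - 1*44806 = ((⅕)*(-2)*(10 - 1*(-2)²) + 51)² - 1*44806 = ((⅕)*(-2)*(10 - 1*4) + 51)² - 44806 = ((⅕)*(-2)*(10 - 4) + 51)² - 44806 = ((⅕)*(-2)*6 + 51)² - 44806 = (-12/5 + 51)² - 44806 = (243/5)² - 44806 = 59049/25 - 44806 = -1061101/25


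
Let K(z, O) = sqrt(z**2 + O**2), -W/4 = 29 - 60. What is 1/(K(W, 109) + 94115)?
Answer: 94115/8857605968 - sqrt(27257)/8857605968 ≈ 1.0607e-5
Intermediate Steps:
W = 124 (W = -4*(29 - 60) = -4*(-31) = 124)
K(z, O) = sqrt(O**2 + z**2)
1/(K(W, 109) + 94115) = 1/(sqrt(109**2 + 124**2) + 94115) = 1/(sqrt(11881 + 15376) + 94115) = 1/(sqrt(27257) + 94115) = 1/(94115 + sqrt(27257))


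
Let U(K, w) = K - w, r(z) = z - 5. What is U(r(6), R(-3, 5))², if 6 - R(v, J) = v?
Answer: 64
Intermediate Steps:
r(z) = -5 + z
R(v, J) = 6 - v
U(r(6), R(-3, 5))² = ((-5 + 6) - (6 - 1*(-3)))² = (1 - (6 + 3))² = (1 - 1*9)² = (1 - 9)² = (-8)² = 64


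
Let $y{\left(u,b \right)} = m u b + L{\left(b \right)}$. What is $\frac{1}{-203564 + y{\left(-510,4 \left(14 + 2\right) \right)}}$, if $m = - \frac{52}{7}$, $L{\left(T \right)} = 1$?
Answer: $\frac{7}{272339} \approx 2.5703 \cdot 10^{-5}$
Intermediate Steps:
$m = - \frac{52}{7}$ ($m = \left(-52\right) \frac{1}{7} = - \frac{52}{7} \approx -7.4286$)
$y{\left(u,b \right)} = 1 - \frac{52 b u}{7}$ ($y{\left(u,b \right)} = - \frac{52 u}{7} b + 1 = - \frac{52 b u}{7} + 1 = 1 - \frac{52 b u}{7}$)
$\frac{1}{-203564 + y{\left(-510,4 \left(14 + 2\right) \right)}} = \frac{1}{-203564 - \left(-1 + \frac{52}{7} \cdot 4 \left(14 + 2\right) \left(-510\right)\right)} = \frac{1}{-203564 - \left(-1 + \frac{52}{7} \cdot 4 \cdot 16 \left(-510\right)\right)} = \frac{1}{-203564 - \left(-1 + \frac{3328}{7} \left(-510\right)\right)} = \frac{1}{-203564 + \left(1 + \frac{1697280}{7}\right)} = \frac{1}{-203564 + \frac{1697287}{7}} = \frac{1}{\frac{272339}{7}} = \frac{7}{272339}$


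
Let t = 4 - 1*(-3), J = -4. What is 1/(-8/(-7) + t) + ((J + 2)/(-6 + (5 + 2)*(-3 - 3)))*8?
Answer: 26/57 ≈ 0.45614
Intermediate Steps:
t = 7 (t = 4 + 3 = 7)
1/(-8/(-7) + t) + ((J + 2)/(-6 + (5 + 2)*(-3 - 3)))*8 = 1/(-8/(-7) + 7) + ((-4 + 2)/(-6 + (5 + 2)*(-3 - 3)))*8 = 1/(-8*(-⅐) + 7) - 2/(-6 + 7*(-6))*8 = 1/(8/7 + 7) - 2/(-6 - 42)*8 = 1/(57/7) - 2/(-48)*8 = 7/57 - 2*(-1/48)*8 = 7/57 + (1/24)*8 = 7/57 + ⅓ = 26/57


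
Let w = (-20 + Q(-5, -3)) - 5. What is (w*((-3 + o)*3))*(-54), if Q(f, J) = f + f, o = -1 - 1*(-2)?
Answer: -11340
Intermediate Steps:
o = 1 (o = -1 + 2 = 1)
Q(f, J) = 2*f
w = -35 (w = (-20 + 2*(-5)) - 5 = (-20 - 10) - 5 = -30 - 5 = -35)
(w*((-3 + o)*3))*(-54) = -35*(-3 + 1)*3*(-54) = -(-70)*3*(-54) = -35*(-6)*(-54) = 210*(-54) = -11340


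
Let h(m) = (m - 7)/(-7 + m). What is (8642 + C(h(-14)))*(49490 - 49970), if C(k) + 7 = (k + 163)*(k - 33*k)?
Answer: -1625760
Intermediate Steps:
h(m) = 1 (h(m) = (-7 + m)/(-7 + m) = 1)
C(k) = -7 - 32*k*(163 + k) (C(k) = -7 + (k + 163)*(k - 33*k) = -7 + (163 + k)*(-32*k) = -7 - 32*k*(163 + k))
(8642 + C(h(-14)))*(49490 - 49970) = (8642 + (-7 - 5216*1 - 32*1²))*(49490 - 49970) = (8642 + (-7 - 5216 - 32*1))*(-480) = (8642 + (-7 - 5216 - 32))*(-480) = (8642 - 5255)*(-480) = 3387*(-480) = -1625760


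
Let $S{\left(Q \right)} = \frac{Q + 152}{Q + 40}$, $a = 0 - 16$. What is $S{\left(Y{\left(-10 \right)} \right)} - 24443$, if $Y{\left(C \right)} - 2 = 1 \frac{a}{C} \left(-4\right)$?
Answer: $- \frac{2175058}{89} \approx -24439.0$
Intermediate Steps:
$a = -16$ ($a = 0 - 16 = -16$)
$Y{\left(C \right)} = 2 + \frac{64}{C}$ ($Y{\left(C \right)} = 2 + 1 \left(- \frac{16}{C}\right) \left(-4\right) = 2 + - \frac{16}{C} \left(-4\right) = 2 + \frac{64}{C}$)
$S{\left(Q \right)} = \frac{152 + Q}{40 + Q}$
$S{\left(Y{\left(-10 \right)} \right)} - 24443 = \frac{152 + \left(2 + \frac{64}{-10}\right)}{40 + \left(2 + \frac{64}{-10}\right)} - 24443 = \frac{152 + \left(2 + 64 \left(- \frac{1}{10}\right)\right)}{40 + \left(2 + 64 \left(- \frac{1}{10}\right)\right)} - 24443 = \frac{152 + \left(2 - \frac{32}{5}\right)}{40 + \left(2 - \frac{32}{5}\right)} - 24443 = \frac{152 - \frac{22}{5}}{40 - \frac{22}{5}} - 24443 = \frac{1}{\frac{178}{5}} \cdot \frac{738}{5} - 24443 = \frac{5}{178} \cdot \frac{738}{5} - 24443 = \frac{369}{89} - 24443 = - \frac{2175058}{89}$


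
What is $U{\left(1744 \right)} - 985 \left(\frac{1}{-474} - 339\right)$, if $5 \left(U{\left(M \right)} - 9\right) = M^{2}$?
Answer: $\frac{2233092869}{2370} \approx 9.4223 \cdot 10^{5}$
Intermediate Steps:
$U{\left(M \right)} = 9 + \frac{M^{2}}{5}$
$U{\left(1744 \right)} - 985 \left(\frac{1}{-474} - 339\right) = \left(9 + \frac{1744^{2}}{5}\right) - 985 \left(\frac{1}{-474} - 339\right) = \left(9 + \frac{1}{5} \cdot 3041536\right) - 985 \left(- \frac{1}{474} - 339\right) = \left(9 + \frac{3041536}{5}\right) - 985 \left(- \frac{160687}{474}\right) = \frac{3041581}{5} - - \frac{158276695}{474} = \frac{3041581}{5} + \frac{158276695}{474} = \frac{2233092869}{2370}$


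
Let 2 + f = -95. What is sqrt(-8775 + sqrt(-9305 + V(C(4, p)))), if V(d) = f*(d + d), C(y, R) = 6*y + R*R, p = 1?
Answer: sqrt(-8775 + I*sqrt(14155)) ≈ 0.635 + 93.677*I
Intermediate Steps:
f = -97 (f = -2 - 95 = -97)
C(y, R) = R**2 + 6*y (C(y, R) = 6*y + R**2 = R**2 + 6*y)
V(d) = -194*d (V(d) = -97*(d + d) = -194*d)
sqrt(-8775 + sqrt(-9305 + V(C(4, p)))) = sqrt(-8775 + sqrt(-9305 - 194*(1**2 + 6*4))) = sqrt(-8775 + sqrt(-9305 - 194*(1 + 24))) = sqrt(-8775 + sqrt(-9305 - 194*25)) = sqrt(-8775 + sqrt(-9305 - 4850)) = sqrt(-8775 + sqrt(-14155)) = sqrt(-8775 + I*sqrt(14155))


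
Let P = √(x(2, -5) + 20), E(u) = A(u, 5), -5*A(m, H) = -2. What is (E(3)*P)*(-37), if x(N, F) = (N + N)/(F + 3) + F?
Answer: -74*√13/5 ≈ -53.362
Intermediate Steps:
x(N, F) = F + 2*N/(3 + F) (x(N, F) = (2*N)/(3 + F) + F = 2*N/(3 + F) + F = F + 2*N/(3 + F))
A(m, H) = ⅖ (A(m, H) = -⅕*(-2) = ⅖)
E(u) = ⅖
P = √13 (P = √(((-5)² + 2*2 + 3*(-5))/(3 - 5) + 20) = √((25 + 4 - 15)/(-2) + 20) = √(-½*14 + 20) = √(-7 + 20) = √13 ≈ 3.6056)
(E(3)*P)*(-37) = (2*√13/5)*(-37) = -74*√13/5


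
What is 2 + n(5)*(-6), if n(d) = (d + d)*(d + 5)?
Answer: -598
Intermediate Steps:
n(d) = 2*d*(5 + d) (n(d) = (2*d)*(5 + d) = 2*d*(5 + d))
2 + n(5)*(-6) = 2 + (2*5*(5 + 5))*(-6) = 2 + (2*5*10)*(-6) = 2 + 100*(-6) = 2 - 600 = -598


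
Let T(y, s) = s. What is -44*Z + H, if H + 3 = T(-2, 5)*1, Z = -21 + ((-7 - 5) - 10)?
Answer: 1894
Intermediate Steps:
Z = -43 (Z = -21 + (-12 - 10) = -21 - 22 = -43)
H = 2 (H = -3 + 5*1 = -3 + 5 = 2)
-44*Z + H = -44*(-43) + 2 = 1892 + 2 = 1894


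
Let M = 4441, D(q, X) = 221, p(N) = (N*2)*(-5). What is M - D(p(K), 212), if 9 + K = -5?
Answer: 4220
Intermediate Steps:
K = -14 (K = -9 - 5 = -14)
p(N) = -10*N (p(N) = (2*N)*(-5) = -10*N)
M - D(p(K), 212) = 4441 - 1*221 = 4441 - 221 = 4220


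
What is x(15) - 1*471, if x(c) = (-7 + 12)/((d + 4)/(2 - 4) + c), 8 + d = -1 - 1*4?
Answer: -18359/39 ≈ -470.74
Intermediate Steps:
d = -13 (d = -8 + (-1 - 1*4) = -8 + (-1 - 4) = -8 - 5 = -13)
x(c) = 5/(9/2 + c) (x(c) = (-7 + 12)/((-13 + 4)/(2 - 4) + c) = 5/(-9/(-2) + c) = 5/(-9*(-½) + c) = 5/(9/2 + c))
x(15) - 1*471 = 10/(9 + 2*15) - 1*471 = 10/(9 + 30) - 471 = 10/39 - 471 = -18359/39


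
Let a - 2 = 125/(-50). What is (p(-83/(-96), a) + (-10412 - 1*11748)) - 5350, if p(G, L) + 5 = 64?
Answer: -27451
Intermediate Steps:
a = -½ (a = 2 + 125/(-50) = 2 + 125*(-1/50) = 2 - 5/2 = -½ ≈ -0.50000)
p(G, L) = 59 (p(G, L) = -5 + 64 = 59)
(p(-83/(-96), a) + (-10412 - 1*11748)) - 5350 = (59 + (-10412 - 1*11748)) - 5350 = (59 + (-10412 - 11748)) - 5350 = (59 - 22160) - 5350 = -22101 - 5350 = -27451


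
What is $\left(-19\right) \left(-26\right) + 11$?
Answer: $505$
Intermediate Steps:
$\left(-19\right) \left(-26\right) + 11 = 494 + 11 = 505$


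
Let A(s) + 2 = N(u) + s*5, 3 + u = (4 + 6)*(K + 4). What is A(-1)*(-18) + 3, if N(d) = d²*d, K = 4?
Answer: -8217465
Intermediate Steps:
u = 77 (u = -3 + (4 + 6)*(4 + 4) = -3 + 10*8 = -3 + 80 = 77)
N(d) = d³
A(s) = 456531 + 5*s (A(s) = -2 + (77³ + s*5) = -2 + (456533 + 5*s) = 456531 + 5*s)
A(-1)*(-18) + 3 = (456531 + 5*(-1))*(-18) + 3 = (456531 - 5)*(-18) + 3 = 456526*(-18) + 3 = -8217468 + 3 = -8217465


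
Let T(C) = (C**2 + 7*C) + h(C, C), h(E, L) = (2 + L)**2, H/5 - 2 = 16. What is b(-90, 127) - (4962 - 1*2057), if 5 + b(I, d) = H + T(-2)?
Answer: -2830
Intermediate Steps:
H = 90 (H = 10 + 5*16 = 10 + 80 = 90)
T(C) = C**2 + (2 + C)**2 + 7*C (T(C) = (C**2 + 7*C) + (2 + C)**2 = C**2 + (2 + C)**2 + 7*C)
b(I, d) = 75 (b(I, d) = -5 + (90 + (4 + 2*(-2)**2 + 11*(-2))) = -5 + (90 + (4 + 2*4 - 22)) = -5 + (90 + (4 + 8 - 22)) = -5 + (90 - 10) = -5 + 80 = 75)
b(-90, 127) - (4962 - 1*2057) = 75 - (4962 - 1*2057) = 75 - (4962 - 2057) = 75 - 1*2905 = 75 - 2905 = -2830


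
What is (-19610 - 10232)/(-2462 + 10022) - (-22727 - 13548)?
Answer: 137104579/3780 ≈ 36271.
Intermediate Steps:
(-19610 - 10232)/(-2462 + 10022) - (-22727 - 13548) = -29842/7560 - 1*(-36275) = -29842*1/7560 + 36275 = -14921/3780 + 36275 = 137104579/3780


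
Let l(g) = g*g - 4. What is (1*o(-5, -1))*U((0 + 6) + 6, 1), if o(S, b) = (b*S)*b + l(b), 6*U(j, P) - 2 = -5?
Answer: 4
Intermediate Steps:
l(g) = -4 + g² (l(g) = g² - 4 = -4 + g²)
U(j, P) = -½ (U(j, P) = ⅓ + (⅙)*(-5) = ⅓ - ⅚ = -½)
o(S, b) = -4 + b² + S*b² (o(S, b) = (b*S)*b + (-4 + b²) = (S*b)*b + (-4 + b²) = S*b² + (-4 + b²) = -4 + b² + S*b²)
(1*o(-5, -1))*U((0 + 6) + 6, 1) = (1*(-4 + (-1)² - 5*(-1)²))*(-½) = (1*(-4 + 1 - 5*1))*(-½) = (1*(-4 + 1 - 5))*(-½) = (1*(-8))*(-½) = -8*(-½) = 4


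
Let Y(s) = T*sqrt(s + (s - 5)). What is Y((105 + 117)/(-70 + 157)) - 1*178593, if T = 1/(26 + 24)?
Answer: -178593 + sqrt(87)/1450 ≈ -1.7859e+5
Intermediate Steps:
T = 1/50 ≈ 0.020000
Y(s) = sqrt(-5 + 2*s)/50 (Y(s) = sqrt(s + (s - 5))/50 = sqrt(s + (-5 + s))/50 = sqrt(-5 + 2*s)/50)
Y((105 + 117)/(-70 + 157)) - 1*178593 = sqrt(-5 + 2*((105 + 117)/(-70 + 157)))/50 - 1*178593 = sqrt(-5 + 2*(222/87))/50 - 178593 = sqrt(-5 + 2*(222*(1/87)))/50 - 178593 = sqrt(-5 + 2*(74/29))/50 - 178593 = sqrt(-5 + 148/29)/50 - 178593 = sqrt(3/29)/50 - 178593 = (sqrt(87)/29)/50 - 178593 = sqrt(87)/1450 - 178593 = -178593 + sqrt(87)/1450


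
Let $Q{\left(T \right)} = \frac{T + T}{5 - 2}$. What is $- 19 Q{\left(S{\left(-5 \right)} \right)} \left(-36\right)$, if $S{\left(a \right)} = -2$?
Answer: $-912$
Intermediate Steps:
$Q{\left(T \right)} = \frac{2 T}{3}$
$- 19 Q{\left(S{\left(-5 \right)} \right)} \left(-36\right) = - 19 \cdot \frac{2}{3} \left(-2\right) \left(-36\right) = \left(-19\right) \left(- \frac{4}{3}\right) \left(-36\right) = \frac{76}{3} \left(-36\right) = -912$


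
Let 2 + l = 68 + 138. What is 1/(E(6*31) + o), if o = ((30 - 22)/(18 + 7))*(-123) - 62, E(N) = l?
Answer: 25/2566 ≈ 0.0097428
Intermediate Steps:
l = 204 (l = -2 + (68 + 138) = -2 + 206 = 204)
E(N) = 204
o = -2534/25 (o = (8/25)*(-123) - 62 = -984/25 - 62 = -2534/25 ≈ -101.36)
1/(E(6*31) + o) = 1/(204 - 2534/25) = 1/(2566/25) = 25/2566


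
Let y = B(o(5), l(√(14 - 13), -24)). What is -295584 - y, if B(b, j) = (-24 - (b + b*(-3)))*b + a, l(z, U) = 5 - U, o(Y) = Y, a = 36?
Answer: -295550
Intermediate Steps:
B(b, j) = 36 + b*(-24 + 2*b) (B(b, j) = (-24 - (b + b*(-3)))*b + 36 = (-24 - (b - 3*b))*b + 36 = (-24 - (-2)*b)*b + 36 = (-24 + 2*b)*b + 36 = b*(-24 + 2*b) + 36 = 36 + b*(-24 + 2*b))
y = -34 (y = 36 - 24*5 + 2*5² = 36 - 120 + 2*25 = 36 - 120 + 50 = -34)
-295584 - y = -295584 - 1*(-34) = -295584 + 34 = -295550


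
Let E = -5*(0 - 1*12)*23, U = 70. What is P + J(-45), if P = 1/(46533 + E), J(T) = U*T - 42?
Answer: -152938295/47913 ≈ -3192.0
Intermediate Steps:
J(T) = -42 + 70*T (J(T) = 70*T - 42 = -42 + 70*T)
E = 1380 (E = -5*(0 - 12)*23 = -5*(-12)*23 = 60*23 = 1380)
P = 1/47913 (P = 1/(46533 + 1380) = 1/47913 ≈ 2.0871e-5)
P + J(-45) = 1/47913 + (-42 + 70*(-45)) = 1/47913 + (-42 - 3150) = 1/47913 - 3192 = -152938295/47913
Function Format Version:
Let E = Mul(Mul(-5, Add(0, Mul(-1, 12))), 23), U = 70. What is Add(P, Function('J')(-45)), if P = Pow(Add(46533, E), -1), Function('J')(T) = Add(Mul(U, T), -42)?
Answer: Rational(-152938295, 47913) ≈ -3192.0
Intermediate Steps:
Function('J')(T) = Add(-42, Mul(70, T)) (Function('J')(T) = Add(Mul(70, T), -42) = Add(-42, Mul(70, T)))
E = 1380 (E = Mul(Mul(-5, Add(0, -12)), 23) = Mul(Mul(-5, -12), 23) = Mul(60, 23) = 1380)
P = Rational(1, 47913) (P = Pow(Add(46533, 1380), -1) = Pow(47913, -1) = Rational(1, 47913) ≈ 2.0871e-5)
Add(P, Function('J')(-45)) = Add(Rational(1, 47913), Add(-42, Mul(70, -45))) = Add(Rational(1, 47913), Add(-42, -3150)) = Add(Rational(1, 47913), -3192) = Rational(-152938295, 47913)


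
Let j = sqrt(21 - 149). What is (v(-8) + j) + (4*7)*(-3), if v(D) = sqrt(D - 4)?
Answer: -84 + 2*I*sqrt(3) + 8*I*sqrt(2) ≈ -84.0 + 14.778*I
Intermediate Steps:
j = 8*I*sqrt(2) (j = sqrt(-128) = 8*I*sqrt(2) ≈ 11.314*I)
v(D) = sqrt(-4 + D)
(v(-8) + j) + (4*7)*(-3) = (sqrt(-4 - 8) + 8*I*sqrt(2)) + (4*7)*(-3) = (sqrt(-12) + 8*I*sqrt(2)) + 28*(-3) = (2*I*sqrt(3) + 8*I*sqrt(2)) - 84 = -84 + 2*I*sqrt(3) + 8*I*sqrt(2)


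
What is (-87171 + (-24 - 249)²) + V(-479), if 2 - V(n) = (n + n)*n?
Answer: -471522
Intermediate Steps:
V(n) = 2 - 2*n² (V(n) = 2 - (n + n)*n = 2 - 2*n*n = 2 - 2*n²)
(-87171 + (-24 - 249)²) + V(-479) = (-87171 + (-24 - 249)²) + (2 - 2*(-479)²) = (-87171 + (-273)²) + (2 - 2*229441) = (-87171 + 74529) + (2 - 458882) = -12642 - 458880 = -471522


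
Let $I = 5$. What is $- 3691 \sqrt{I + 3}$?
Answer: $- 7382 \sqrt{2} \approx -10440.0$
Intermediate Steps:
$- 3691 \sqrt{I + 3} = - 3691 \sqrt{5 + 3} = - 3691 \sqrt{8} = - 3691 \cdot 2 \sqrt{2} = - 7382 \sqrt{2}$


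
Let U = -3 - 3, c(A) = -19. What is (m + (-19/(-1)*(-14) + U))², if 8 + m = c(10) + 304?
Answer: 25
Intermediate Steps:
U = -6
m = 277 (m = -8 + (-19 + 304) = -8 + 285 = 277)
(m + (-19/(-1)*(-14) + U))² = (277 + (-19/(-1)*(-14) - 6))² = (277 + (-19*(-1)*(-14) - 6))² = (277 + (19*(-14) - 6))² = (277 + (-266 - 6))² = (277 - 272)² = 5² = 25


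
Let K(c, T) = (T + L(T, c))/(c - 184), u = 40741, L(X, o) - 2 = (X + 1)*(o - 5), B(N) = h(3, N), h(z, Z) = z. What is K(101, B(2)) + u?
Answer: 3381114/83 ≈ 40736.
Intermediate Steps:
B(N) = 3
L(X, o) = 2 + (1 + X)*(-5 + o) (L(X, o) = 2 + (X + 1)*(o - 5) = 2 + (1 + X)*(-5 + o))
K(c, T) = (-3 + c - 4*T + T*c)/(-184 + c) (K(c, T) = (T + (-3 + c - 5*T + T*c))/(c - 184) = (-3 + c - 4*T + T*c)/(-184 + c))
K(101, B(2)) + u = (-3 + 101 - 4*3 + 3*101)/(-184 + 101) + 40741 = (-3 + 101 - 12 + 303)/(-83) + 40741 = -1/83*389 + 40741 = -389/83 + 40741 = 3381114/83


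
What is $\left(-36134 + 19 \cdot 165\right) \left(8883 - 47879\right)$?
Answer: $1286829004$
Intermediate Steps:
$\left(-36134 + 19 \cdot 165\right) \left(8883 - 47879\right) = \left(-36134 + 3135\right) \left(-38996\right) = \left(-32999\right) \left(-38996\right) = 1286829004$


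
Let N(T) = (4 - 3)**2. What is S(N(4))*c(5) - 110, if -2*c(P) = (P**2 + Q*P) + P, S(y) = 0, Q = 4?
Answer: -110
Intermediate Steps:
N(T) = 1 (N(T) = 1**2 = 1)
c(P) = -5*P/2 - P**2/2 (c(P) = -((P**2 + 4*P) + P)/2 = -(P**2 + 5*P)/2 = -5*P/2 - P**2/2)
S(N(4))*c(5) - 110 = 0*(-1/2*5*(5 + 5)) - 110 = 0*(-1/2*5*10) - 110 = 0*(-25) - 110 = 0 - 110 = -110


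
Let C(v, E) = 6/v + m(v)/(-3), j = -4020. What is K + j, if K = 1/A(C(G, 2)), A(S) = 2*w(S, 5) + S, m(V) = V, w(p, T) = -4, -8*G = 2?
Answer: -1539672/383 ≈ -4020.0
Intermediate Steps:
G = -1/4 (G = -1/8*2 = -1/4 ≈ -0.25000)
C(v, E) = 6/v - v/3 (C(v, E) = 6/v + v/(-3) = 6/v + v*(-1/3) = 6/v - v/3)
A(S) = -8 + S (A(S) = 2*(-4) + S = -8 + S)
K = -12/383 (K = 1/(-8 + (6/(-1/4) - 1/3*(-1/4))) = 1/(-8 + (6*(-4) + 1/12)) = 1/(-8 + (-24 + 1/12)) = 1/(-8 - 287/12) = 1/(-383/12) = -12/383 ≈ -0.031332)
K + j = -12/383 - 4020 = -1539672/383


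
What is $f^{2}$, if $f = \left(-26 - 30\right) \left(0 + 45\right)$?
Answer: $6350400$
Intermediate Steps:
$f = -2520$ ($f = \left(-56\right) 45 = -2520$)
$f^{2} = \left(-2520\right)^{2} = 6350400$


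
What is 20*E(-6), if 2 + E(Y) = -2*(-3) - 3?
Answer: 20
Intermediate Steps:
E(Y) = 1 (E(Y) = -2 + (-2*(-3) - 3) = -2 + (6 - 3) = -2 + 3 = 1)
20*E(-6) = 20*1 = 20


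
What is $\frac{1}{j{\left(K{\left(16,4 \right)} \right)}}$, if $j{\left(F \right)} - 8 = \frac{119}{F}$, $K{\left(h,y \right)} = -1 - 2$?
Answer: $- \frac{3}{95} \approx -0.031579$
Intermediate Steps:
$K{\left(h,y \right)} = -3$
$j{\left(F \right)} = 8 + \frac{119}{F}$
$\frac{1}{j{\left(K{\left(16,4 \right)} \right)}} = \frac{1}{8 + \frac{119}{-3}} = \frac{1}{8 + 119 \left(- \frac{1}{3}\right)} = \frac{1}{8 - \frac{119}{3}} = \frac{1}{- \frac{95}{3}} = - \frac{3}{95}$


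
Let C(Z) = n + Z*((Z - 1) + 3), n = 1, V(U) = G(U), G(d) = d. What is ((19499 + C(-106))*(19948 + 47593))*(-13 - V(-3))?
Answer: -20616214840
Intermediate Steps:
V(U) = U
C(Z) = 1 + Z*(2 + Z) (C(Z) = 1 + Z*((Z - 1) + 3) = 1 + Z*((-1 + Z) + 3) = 1 + Z*(2 + Z))
((19499 + C(-106))*(19948 + 47593))*(-13 - V(-3)) = ((19499 + (1 + (-106)² + 2*(-106)))*(19948 + 47593))*(-13 - 1*(-3)) = ((19499 + (1 + 11236 - 212))*67541)*(-13 + 3) = ((19499 + 11025)*67541)*(-10) = (30524*67541)*(-10) = 2061621484*(-10) = -20616214840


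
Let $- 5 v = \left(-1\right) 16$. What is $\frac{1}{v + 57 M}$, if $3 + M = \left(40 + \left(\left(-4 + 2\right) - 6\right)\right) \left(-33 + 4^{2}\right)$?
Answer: $- \frac{5}{155879} \approx -3.2076 \cdot 10^{-5}$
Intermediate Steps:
$M = -547$ ($M = -3 + \left(40 + \left(\left(-4 + 2\right) - 6\right)\right) \left(-33 + 4^{2}\right) = -3 + \left(40 - 8\right) \left(-33 + 16\right) = -3 + \left(40 - 8\right) \left(-17\right) = -3 + 32 \left(-17\right) = -3 - 544 = -547$)
$v = \frac{16}{5}$ ($v = - \frac{\left(-1\right) 16}{5} = \left(- \frac{1}{5}\right) \left(-16\right) = \frac{16}{5} \approx 3.2$)
$\frac{1}{v + 57 M} = \frac{1}{\frac{16}{5} + 57 \left(-547\right)} = \frac{1}{\frac{16}{5} - 31179} = \frac{1}{- \frac{155879}{5}} = - \frac{5}{155879}$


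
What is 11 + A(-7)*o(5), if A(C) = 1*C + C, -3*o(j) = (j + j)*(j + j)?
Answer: 1433/3 ≈ 477.67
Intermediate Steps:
o(j) = -4*j²/3 (o(j) = -(j + j)*(j + j)/3 = -2*j*2*j/3 = -4*j²/3)
A(C) = 2*C (A(C) = C + C = 2*C)
11 + A(-7)*o(5) = 11 + (2*(-7))*(-4/3*5²) = 11 - (-56)*25/3 = 11 - 14*(-100/3) = 11 + 1400/3 = 1433/3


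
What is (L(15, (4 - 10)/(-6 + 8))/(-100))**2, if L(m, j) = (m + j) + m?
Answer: 729/10000 ≈ 0.072900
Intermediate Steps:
L(m, j) = j + 2*m (L(m, j) = (j + m) + m = j + 2*m)
(L(15, (4 - 10)/(-6 + 8))/(-100))**2 = (((4 - 10)/(-6 + 8) + 2*15)/(-100))**2 = ((-6/2 + 30)*(-1/100))**2 = ((-6*1/2 + 30)*(-1/100))**2 = ((-3 + 30)*(-1/100))**2 = (27*(-1/100))**2 = (-27/100)**2 = 729/10000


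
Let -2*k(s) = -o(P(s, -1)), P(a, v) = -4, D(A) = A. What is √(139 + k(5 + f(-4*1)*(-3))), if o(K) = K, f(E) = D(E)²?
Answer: √137 ≈ 11.705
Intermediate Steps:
f(E) = E²
k(s) = -2 (k(s) = -(-1)*(-4)/2 = -½*4 = -2)
√(139 + k(5 + f(-4*1)*(-3))) = √(139 - 2) = √137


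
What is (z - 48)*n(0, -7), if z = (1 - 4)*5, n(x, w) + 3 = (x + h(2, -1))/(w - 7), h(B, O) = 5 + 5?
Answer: 234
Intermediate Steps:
h(B, O) = 10
n(x, w) = -3 + (10 + x)/(-7 + w) (n(x, w) = -3 + (x + 10)/(w - 7) = -3 + (10 + x)/(-7 + w))
z = -15 (z = -3*5 = -15)
(z - 48)*n(0, -7) = (-15 - 48)*((31 + 0 - 3*(-7))/(-7 - 7)) = -63*(31 + 0 + 21)/(-14) = -(-9)*52/2 = -63*(-26/7) = 234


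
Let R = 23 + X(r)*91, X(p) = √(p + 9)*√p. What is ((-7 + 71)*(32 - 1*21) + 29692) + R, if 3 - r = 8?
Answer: 30419 + 182*I*√5 ≈ 30419.0 + 406.96*I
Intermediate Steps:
r = -5 (r = 3 - 1*8 = 3 - 8 = -5)
X(p) = √p*√(9 + p) (X(p) = √(9 + p)*√p = √p*√(9 + p))
R = 23 + 182*I*√5 (R = 23 + (√(-5)*√(9 - 5))*91 = 23 + ((I*√5)*√4)*91 = 23 + ((I*√5)*2)*91 = 23 + (2*I*√5)*91 = 23 + 182*I*√5 ≈ 23.0 + 406.96*I)
((-7 + 71)*(32 - 1*21) + 29692) + R = ((-7 + 71)*(32 - 1*21) + 29692) + (23 + 182*I*√5) = (64*(32 - 21) + 29692) + (23 + 182*I*√5) = (64*11 + 29692) + (23 + 182*I*√5) = (704 + 29692) + (23 + 182*I*√5) = 30396 + (23 + 182*I*√5) = 30419 + 182*I*√5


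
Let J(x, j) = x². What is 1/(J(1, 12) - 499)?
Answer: -1/498 ≈ -0.0020080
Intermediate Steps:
1/(J(1, 12) - 499) = 1/(1² - 499) = 1/(1 - 499) = 1/(-498) = -1/498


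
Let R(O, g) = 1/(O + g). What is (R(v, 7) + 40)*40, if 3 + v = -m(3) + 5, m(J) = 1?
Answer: 1605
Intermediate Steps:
v = 1 (v = -3 + (-1*1 + 5) = -3 + (-1 + 5) = -3 + 4 = 1)
(R(v, 7) + 40)*40 = (1/(1 + 7) + 40)*40 = (1/8 + 40)*40 = (⅛ + 40)*40 = (321/8)*40 = 1605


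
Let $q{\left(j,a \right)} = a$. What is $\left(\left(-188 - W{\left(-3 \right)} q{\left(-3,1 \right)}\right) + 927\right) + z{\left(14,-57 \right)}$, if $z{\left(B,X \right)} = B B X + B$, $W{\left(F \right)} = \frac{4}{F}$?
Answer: $- \frac{31253}{3} \approx -10418.0$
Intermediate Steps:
$z{\left(B,X \right)} = B + X B^{2}$ ($z{\left(B,X \right)} = B^{2} X + B = X B^{2} + B = B + X B^{2}$)
$\left(\left(-188 - W{\left(-3 \right)} q{\left(-3,1 \right)}\right) + 927\right) + z{\left(14,-57 \right)} = \left(\left(-188 - \frac{4}{-3} \cdot 1\right) + 927\right) + 14 \left(1 + 14 \left(-57\right)\right) = \left(\left(-188 - 4 \left(- \frac{1}{3}\right) 1\right) + 927\right) + 14 \left(1 - 798\right) = \left(\left(-188 - \left(- \frac{4}{3}\right) 1\right) + 927\right) + 14 \left(-797\right) = \left(\left(-188 - - \frac{4}{3}\right) + 927\right) - 11158 = \left(\left(-188 + \frac{4}{3}\right) + 927\right) - 11158 = \left(- \frac{560}{3} + 927\right) - 11158 = \frac{2221}{3} - 11158 = - \frac{31253}{3}$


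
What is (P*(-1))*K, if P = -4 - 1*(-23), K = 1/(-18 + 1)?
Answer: 19/17 ≈ 1.1176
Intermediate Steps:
K = -1/17 (K = 1/(-17) = -1/17 ≈ -0.058824)
P = 19 (P = -4 + 23 = 19)
(P*(-1))*K = (19*(-1))*(-1/17) = -19*(-1/17) = 19/17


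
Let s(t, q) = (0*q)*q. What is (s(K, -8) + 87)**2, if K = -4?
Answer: 7569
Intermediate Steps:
s(t, q) = 0 (s(t, q) = 0*q = 0)
(s(K, -8) + 87)**2 = (0 + 87)**2 = 87**2 = 7569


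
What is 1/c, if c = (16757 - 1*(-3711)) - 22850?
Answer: -1/2382 ≈ -0.00041982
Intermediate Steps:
c = -2382 (c = (16757 + 3711) - 22850 = 20468 - 22850 = -2382)
1/c = 1/(-2382) = -1/2382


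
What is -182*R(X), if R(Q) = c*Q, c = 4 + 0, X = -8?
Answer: 5824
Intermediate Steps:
c = 4
R(Q) = 4*Q
-182*R(X) = -728*(-8) = -182*(-32) = 5824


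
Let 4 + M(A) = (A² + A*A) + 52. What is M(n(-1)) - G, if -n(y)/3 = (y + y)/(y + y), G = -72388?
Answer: 72454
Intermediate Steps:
n(y) = -3 (n(y) = -3*(y + y)/(y + y) = -3*2*y/(2*y) = -3*2*y*1/(2*y) = -3*1 = -3)
M(A) = 48 + 2*A² (M(A) = -4 + ((A² + A*A) + 52) = -4 + ((A² + A²) + 52) = -4 + (2*A² + 52) = -4 + (52 + 2*A²) = 48 + 2*A²)
M(n(-1)) - G = (48 + 2*(-3)²) - 1*(-72388) = (48 + 2*9) + 72388 = (48 + 18) + 72388 = 66 + 72388 = 72454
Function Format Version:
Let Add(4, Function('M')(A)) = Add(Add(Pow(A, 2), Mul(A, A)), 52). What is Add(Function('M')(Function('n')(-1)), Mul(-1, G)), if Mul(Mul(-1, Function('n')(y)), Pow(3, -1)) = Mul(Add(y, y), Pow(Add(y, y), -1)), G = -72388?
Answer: 72454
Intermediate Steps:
Function('n')(y) = -3 (Function('n')(y) = Mul(-3, Mul(Add(y, y), Pow(Add(y, y), -1))) = Mul(-3, Mul(Mul(2, y), Pow(Mul(2, y), -1))) = Mul(-3, Mul(Mul(2, y), Mul(Rational(1, 2), Pow(y, -1)))) = Mul(-3, 1) = -3)
Function('M')(A) = Add(48, Mul(2, Pow(A, 2))) (Function('M')(A) = Add(-4, Add(Add(Pow(A, 2), Mul(A, A)), 52)) = Add(-4, Add(Add(Pow(A, 2), Pow(A, 2)), 52)) = Add(-4, Add(Mul(2, Pow(A, 2)), 52)) = Add(-4, Add(52, Mul(2, Pow(A, 2)))) = Add(48, Mul(2, Pow(A, 2))))
Add(Function('M')(Function('n')(-1)), Mul(-1, G)) = Add(Add(48, Mul(2, Pow(-3, 2))), Mul(-1, -72388)) = Add(Add(48, Mul(2, 9)), 72388) = Add(Add(48, 18), 72388) = Add(66, 72388) = 72454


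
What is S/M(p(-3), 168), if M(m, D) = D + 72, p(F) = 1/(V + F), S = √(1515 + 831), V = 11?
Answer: √2346/240 ≈ 0.20181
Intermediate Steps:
S = √2346 ≈ 48.436
p(F) = 1/(11 + F)
M(m, D) = 72 + D
S/M(p(-3), 168) = √2346/(72 + 168) = √2346/240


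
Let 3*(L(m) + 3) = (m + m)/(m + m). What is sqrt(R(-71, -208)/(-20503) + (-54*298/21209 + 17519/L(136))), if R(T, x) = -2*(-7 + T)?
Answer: I*sqrt(19878628973858435443866)/1739392508 ≈ 81.058*I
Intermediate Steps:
R(T, x) = 14 - 2*T
L(m) = -8/3 (L(m) = -3 + ((m + m)/(m + m))/3 = -3 + ((2*m)/((2*m)))/3 = -3 + ((2*m)*(1/(2*m)))/3 = -3 + (1/3)*1 = -3 + 1/3 = -8/3)
sqrt(R(-71, -208)/(-20503) + (-54*298/21209 + 17519/L(136))) = sqrt((14 - 2*(-71))/(-20503) + (-54*298/21209 + 17519/(-8/3))) = sqrt((14 + 142)*(-1/20503) + (-16092*1/21209 + 17519*(-3/8))) = sqrt(156*(-1/20503) + (-16092/21209 - 52557/8)) = sqrt(-156/20503 - 1114810149/169672) = sqrt(-22856978953779/3478785016) = I*sqrt(19878628973858435443866)/1739392508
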